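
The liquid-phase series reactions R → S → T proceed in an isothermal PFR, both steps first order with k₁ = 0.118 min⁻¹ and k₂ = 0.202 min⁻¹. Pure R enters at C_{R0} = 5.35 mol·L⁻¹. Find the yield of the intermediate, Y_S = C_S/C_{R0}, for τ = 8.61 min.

0.262

Solving the coupled first-order balances gives C_S(τ) = [k₁/(k₂−k₁)]·C_{R0}·(e^(−k₁τ) − e^(−k₂τ)).
e^(−k₁τ) = e^(−0.118×8.61) = e^(−1.016) = 0.3620; e^(−k₂τ) = e^(−1.739) = 0.1757.
C_S = 0.118×5.35/(0.202−0.118) × (0.3620−0.1757) = 7.515×0.1864 = 1.401 mol·L⁻¹.
Y_S = C_S/C_{R0} = 1.401/5.35 = 0.262.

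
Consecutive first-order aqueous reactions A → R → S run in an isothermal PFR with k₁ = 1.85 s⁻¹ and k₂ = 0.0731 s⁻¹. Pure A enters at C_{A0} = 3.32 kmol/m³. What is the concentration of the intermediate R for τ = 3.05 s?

The intermediate concentration in a first-order A→B→C sequence is C_R = k₁C_{A0}(e^(−k₁τ) − e^(−k₂τ))/(k₂−k₁).
e^(−k₁τ) = e^(−1.85×3.05) = e^(−5.643) = 0.003544; e^(−k₂τ) = e^(−0.2230) = 0.8002.
C_R = 1.85×3.32/(0.0731−1.85) × (0.003544−0.8002) = (-3.457)×(-0.7966) = 2.754 kmol/m³.

2.75 kmol/m³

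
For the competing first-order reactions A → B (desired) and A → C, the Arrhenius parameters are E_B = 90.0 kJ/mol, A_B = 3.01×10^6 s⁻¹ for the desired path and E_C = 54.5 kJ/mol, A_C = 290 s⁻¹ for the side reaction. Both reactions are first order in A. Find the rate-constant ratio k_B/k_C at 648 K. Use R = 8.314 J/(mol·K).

With equal orders, S_{B/C} = k_B/k_C = (A_B/A_C)·exp[(E_C−E_B)/(RT)].
(E_C−E_B)/(RT) = (54.5−90.0)×10³/(8.314×648) = -35500/5387 = -6.589.
k_B/k_C = (3.01×10^6/290)·exp(-6.589) = 10379 × 0.001375 = 14.3.

14.3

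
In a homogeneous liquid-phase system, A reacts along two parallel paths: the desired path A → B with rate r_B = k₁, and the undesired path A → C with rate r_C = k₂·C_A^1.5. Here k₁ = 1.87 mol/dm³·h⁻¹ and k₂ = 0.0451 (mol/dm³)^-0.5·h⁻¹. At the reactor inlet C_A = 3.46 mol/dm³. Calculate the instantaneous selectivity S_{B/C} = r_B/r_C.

S_{B/C} = r_B/r_C = (k₁)/(k₂·C_A^1.5) = (k₁/k₂)·C_A^-1.5.
= (1.87) / (0.0451×3.460^1.5) = 1.870/0.2903 = 6.44.
The undesired path is higher order in A, so low C_A (CSTR or dilute feed) favours B.

6.44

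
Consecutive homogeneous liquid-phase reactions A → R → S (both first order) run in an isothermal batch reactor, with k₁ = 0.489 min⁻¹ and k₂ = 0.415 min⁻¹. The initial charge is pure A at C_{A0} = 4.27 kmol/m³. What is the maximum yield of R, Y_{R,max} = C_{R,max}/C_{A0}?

For a first-order series the maximum intermediate yield is C_{R,max}/C_{A0} = (k₁/k₂)^[k₂/(k₂−k₁)].
= (0.489/0.415)^(0.415/(0.415−0.489)) = (1.178)^(-5.608) = 0.3984.

0.398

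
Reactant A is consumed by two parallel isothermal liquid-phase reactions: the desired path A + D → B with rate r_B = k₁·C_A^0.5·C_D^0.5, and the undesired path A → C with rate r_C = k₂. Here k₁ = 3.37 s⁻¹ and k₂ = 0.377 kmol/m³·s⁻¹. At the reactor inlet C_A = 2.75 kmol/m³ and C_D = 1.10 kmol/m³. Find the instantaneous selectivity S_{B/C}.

S_{B/C} = r_B/r_C = (k₁·C_A^0.5·C_D^0.5)/(k₂) = (k₁/k₂)·C_A^0.5·C_D^0.5.
= (3.37×2.750^0.5×1.100^0.5) / (0.377) = 5.861/0.3770 = 15.5.

15.5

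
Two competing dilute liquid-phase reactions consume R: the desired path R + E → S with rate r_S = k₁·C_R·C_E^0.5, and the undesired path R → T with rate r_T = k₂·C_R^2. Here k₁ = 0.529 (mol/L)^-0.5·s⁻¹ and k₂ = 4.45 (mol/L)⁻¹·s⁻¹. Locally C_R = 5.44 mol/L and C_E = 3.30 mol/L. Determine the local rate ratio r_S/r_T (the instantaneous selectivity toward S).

S_{S/T} = r_S/r_T = (k₁·C_R·C_E^0.5)/(k₂·C_R^2) = (k₁/k₂)·C_R⁻¹·C_E^0.5.
= (0.529×5.440×3.300^0.5) / (4.45×5.440^2) = 5.228/131.7 = 0.0397.

0.0397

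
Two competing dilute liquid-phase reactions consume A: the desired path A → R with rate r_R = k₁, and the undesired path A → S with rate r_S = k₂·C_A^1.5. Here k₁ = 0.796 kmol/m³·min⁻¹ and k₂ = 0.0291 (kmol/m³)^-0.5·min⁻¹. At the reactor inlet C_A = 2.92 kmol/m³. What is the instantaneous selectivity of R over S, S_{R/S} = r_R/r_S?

5.48

S_{R/S} = r_R/r_S = (k₁)/(k₂·C_A^1.5) = (k₁/k₂)·C_A^-1.5.
= (0.796) / (0.0291×2.920^1.5) = 0.7960/0.1452 = 5.48.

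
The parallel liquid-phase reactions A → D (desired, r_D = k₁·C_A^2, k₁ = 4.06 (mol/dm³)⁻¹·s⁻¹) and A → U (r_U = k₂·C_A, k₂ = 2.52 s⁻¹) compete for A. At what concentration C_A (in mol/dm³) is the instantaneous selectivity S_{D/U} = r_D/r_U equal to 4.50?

S_{D/U} = (k₁/k₂)·C_A ⇒ C_A = S·k₂/k₁.
= 4.50×2.52/4.06 = 2.79 mol/dm³.

2.79 mol/dm³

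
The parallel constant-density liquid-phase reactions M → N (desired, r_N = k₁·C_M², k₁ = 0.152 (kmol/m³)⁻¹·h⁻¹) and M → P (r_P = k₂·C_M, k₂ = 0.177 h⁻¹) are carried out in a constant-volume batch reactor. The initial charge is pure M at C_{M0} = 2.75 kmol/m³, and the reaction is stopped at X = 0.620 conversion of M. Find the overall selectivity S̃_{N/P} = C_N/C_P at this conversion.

C_M = C_{M0}(1−X) = 1.045 kmol/m³.
Along a PFR/batch, dC_P/dC_M = −r_P/(r_N+r_P) = −k₂/(k₂+k₁·C_M).
Integrating from C_{M0} to C_M: C_P = (0.177/0.152)·ln[(0.177+0.152·2.75)/(0.177+0.152·1.04)] = 1.164·ln(0.5950/0.3358) = 0.6660 kmol/m³.
Then C_N = (C_{M0}−C_M) − C_P = 1.705 − 0.6660 = 1.039 kmol/m³.
S̃_{N/P} = C_N/C_P = 1.039/0.6660 = 1.56.

1.56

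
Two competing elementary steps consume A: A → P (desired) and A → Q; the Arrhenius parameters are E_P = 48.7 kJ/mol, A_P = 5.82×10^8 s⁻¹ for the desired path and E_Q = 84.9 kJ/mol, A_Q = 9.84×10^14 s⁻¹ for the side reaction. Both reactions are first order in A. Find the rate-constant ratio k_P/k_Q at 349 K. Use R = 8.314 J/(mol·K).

0.155

With equal orders, S_{P/Q} = k_P/k_Q = (A_P/A_Q)·exp[(E_Q−E_P)/(RT)].
(E_Q−E_P)/(RT) = (84.9−48.7)×10³/(8.314×349) = 36200/2902 = 12.48.
k_P/k_Q = (5.82×10^8/9.84×10^14)·exp(12.48) = 5.915×10^-7 × 2.620×10^5 = 0.155.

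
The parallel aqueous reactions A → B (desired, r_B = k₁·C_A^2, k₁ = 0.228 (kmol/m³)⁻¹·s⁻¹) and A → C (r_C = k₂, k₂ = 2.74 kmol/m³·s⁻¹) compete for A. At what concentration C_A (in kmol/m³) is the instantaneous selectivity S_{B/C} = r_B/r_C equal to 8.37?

10.0 kmol/m³

S_{B/C} = (k₁/k₂)·C_A^2 ⇒ C_A = (S·k₂/k₁)^(0.5).
= (8.37×2.74/0.228)^(0.5) = (100.6)^(0.5) = 10.0 kmol/m³.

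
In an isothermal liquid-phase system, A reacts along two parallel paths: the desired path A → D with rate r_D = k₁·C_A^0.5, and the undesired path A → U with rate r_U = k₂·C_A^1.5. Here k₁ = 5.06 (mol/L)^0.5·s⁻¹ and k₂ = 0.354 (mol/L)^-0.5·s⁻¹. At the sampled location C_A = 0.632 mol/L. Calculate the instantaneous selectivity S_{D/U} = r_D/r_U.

S_{D/U} = r_D/r_U = (k₁·C_A^0.5)/(k₂·C_A^1.5) = (k₁/k₂)·C_A⁻¹.
= (5.06×0.6320^0.5) / (0.354×0.6320^1.5) = 4.023/0.1779 = 22.6.
The undesired path is higher order in A, so low C_A (CSTR or dilute feed) favours D.

22.6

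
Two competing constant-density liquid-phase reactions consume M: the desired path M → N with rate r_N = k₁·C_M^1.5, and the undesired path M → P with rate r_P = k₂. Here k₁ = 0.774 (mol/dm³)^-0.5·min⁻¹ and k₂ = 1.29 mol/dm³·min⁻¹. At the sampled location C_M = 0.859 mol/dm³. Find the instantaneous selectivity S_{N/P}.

0.478

S_{N/P} = r_N/r_P = (k₁·C_M^1.5)/(k₂) = (k₁/k₂)·C_M^1.5.
= (0.774×0.8590^1.5) / (1.29) = 0.6162/1.290 = 0.478.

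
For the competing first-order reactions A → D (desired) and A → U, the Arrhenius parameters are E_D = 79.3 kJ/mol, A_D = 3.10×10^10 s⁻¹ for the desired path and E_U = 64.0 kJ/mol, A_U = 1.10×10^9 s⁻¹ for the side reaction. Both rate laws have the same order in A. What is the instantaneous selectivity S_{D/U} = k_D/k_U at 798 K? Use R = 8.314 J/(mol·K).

2.81

Since both paths have the same order in A, the concentration cancels and S_{D/U} = k_D/k_U = (A_D/A_U)·exp[(E_U−E_D)/(RT)].
(E_U−E_D)/(RT) = (64.0−79.3)×10³/(8.314×798) = -15300/6635 = -2.306.
k_D/k_U = (3.10×10^10/1.10×10^9)·exp(-2.306) = 28.18 × 0.09965 = 2.81.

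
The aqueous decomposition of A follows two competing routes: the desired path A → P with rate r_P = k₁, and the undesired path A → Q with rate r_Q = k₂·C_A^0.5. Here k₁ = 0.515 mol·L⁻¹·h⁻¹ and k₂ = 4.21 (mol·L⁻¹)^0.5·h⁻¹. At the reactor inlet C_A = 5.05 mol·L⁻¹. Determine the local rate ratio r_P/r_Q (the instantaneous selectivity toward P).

0.0544

S_{P/Q} = r_P/r_Q = (k₁)/(k₂·C_A^0.5) = (k₁/k₂)·C_A^-0.5.
= (0.515) / (4.21×5.050^0.5) = 0.5150/9.461 = 0.0544.
The undesired path is higher order in A, so low C_A (CSTR or dilute feed) favours P.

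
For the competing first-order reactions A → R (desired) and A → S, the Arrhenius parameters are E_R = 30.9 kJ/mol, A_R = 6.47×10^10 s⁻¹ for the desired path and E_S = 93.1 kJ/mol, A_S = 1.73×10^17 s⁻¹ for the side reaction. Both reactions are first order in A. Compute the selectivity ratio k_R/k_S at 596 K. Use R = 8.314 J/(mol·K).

With equal orders, S_{R/S} = k_R/k_S = (A_R/A_S)·exp[(E_S−E_R)/(RT)].
(E_S−E_R)/(RT) = (93.1−30.9)×10³/(8.314×596) = 62200/4955 = 12.55.
k_R/k_S = (6.47×10^10/1.73×10^17)·exp(12.55) = 3.740×10^-7 × 2.828×10^5 = 0.106.
Since E_R < E_S, lowering the temperature improves selectivity toward R.

0.106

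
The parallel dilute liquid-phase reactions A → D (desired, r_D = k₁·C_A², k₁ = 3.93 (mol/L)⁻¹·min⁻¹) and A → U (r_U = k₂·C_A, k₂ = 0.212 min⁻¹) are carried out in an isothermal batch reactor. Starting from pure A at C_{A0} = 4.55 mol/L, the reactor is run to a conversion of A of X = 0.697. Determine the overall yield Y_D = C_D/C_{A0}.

C_A = C_{A0}(1−X) = 1.379 mol/L.
Along a PFR/batch, dC_U/dC_A = −r_U/(r_D+r_U) = −k₂/(k₂+k₁·C_A).
Integrating from C_{A0} to C_A: C_U = (0.212/3.93)·ln[(0.212+3.93·4.55)/(0.212+3.93·1.38)] = 0.05394·ln(18.09/5.630) = 0.06298 mol/L.
Then C_D = (C_{A0}−C_A) − C_U = 3.171 − 0.06298 = 3.108 mol/L.
Y_D = C_D/C_{A0} = 3.108/4.55 = 0.683.

0.683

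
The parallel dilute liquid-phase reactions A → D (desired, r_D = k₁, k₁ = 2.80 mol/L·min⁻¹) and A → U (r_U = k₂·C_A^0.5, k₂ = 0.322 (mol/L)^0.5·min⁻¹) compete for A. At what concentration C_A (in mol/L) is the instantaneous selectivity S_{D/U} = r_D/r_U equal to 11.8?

S_{D/U} = (k₁/k₂)·C_A^-0.5 ⇒ C_A = (S·k₂/k₁)^(-2).
= (11.8×0.322/2.80)^(-2) = (1.357)^(-2) = 0.543 mol/L.

0.543 mol/L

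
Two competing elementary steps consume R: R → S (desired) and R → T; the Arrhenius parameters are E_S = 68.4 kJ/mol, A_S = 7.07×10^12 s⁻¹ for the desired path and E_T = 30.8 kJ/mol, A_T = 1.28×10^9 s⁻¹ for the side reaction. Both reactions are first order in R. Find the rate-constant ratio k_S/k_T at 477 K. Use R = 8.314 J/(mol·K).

With equal orders, S_{S/T} = k_S/k_T = (A_S/A_T)·exp[(E_T−E_S)/(RT)].
(E_T−E_S)/(RT) = (30.8−68.4)×10³/(8.314×477) = -37600/3966 = -9.481.
k_S/k_T = (7.07×10^12/1.28×10^9)·exp(-9.481) = 5523 × 7.628×10^-5 = 0.421.

0.421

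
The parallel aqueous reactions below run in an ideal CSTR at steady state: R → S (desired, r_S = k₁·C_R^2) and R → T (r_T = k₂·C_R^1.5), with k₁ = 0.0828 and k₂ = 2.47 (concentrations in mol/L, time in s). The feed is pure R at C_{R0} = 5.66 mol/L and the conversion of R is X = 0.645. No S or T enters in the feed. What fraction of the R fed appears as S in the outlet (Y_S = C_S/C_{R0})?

0.0293

Exit C_R = C_{R0}(1−X) = 5.66×0.355 = 2.009 mol/L.
A CSTR operates uniformly at the exit composition, giving r_S = 0.3343 and r_T = 7.035 (each k·C_R^n at C_R = 2.009).
Fraction of consumed R going to S: r_S/(r_S+r_T) = 0.04536.
C_S = 0.04536·C_{R0}·X = 0.04536×5.66×0.645 = 0.166 mol/L; Y_S = C_S/C_{R0} = 0.0293.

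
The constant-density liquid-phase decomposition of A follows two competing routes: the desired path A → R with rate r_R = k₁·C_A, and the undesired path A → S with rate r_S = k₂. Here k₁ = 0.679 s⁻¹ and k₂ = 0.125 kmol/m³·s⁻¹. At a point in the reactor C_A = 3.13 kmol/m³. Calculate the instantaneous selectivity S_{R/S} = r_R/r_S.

17.0

S_{R/S} = r_R/r_S = (k₁·C_A)/(k₂) = (k₁/k₂)·C_A.
= (0.679×3.130) / (0.125) = 2.125/0.1250 = 17.0.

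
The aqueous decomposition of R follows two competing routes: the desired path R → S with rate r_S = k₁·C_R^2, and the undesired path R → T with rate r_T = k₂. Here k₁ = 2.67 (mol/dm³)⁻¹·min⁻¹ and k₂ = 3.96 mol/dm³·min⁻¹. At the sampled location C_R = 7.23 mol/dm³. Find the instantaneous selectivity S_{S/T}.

35.2

S_{S/T} = r_S/r_T = (k₁·C_R^2)/(k₂) = (k₁/k₂)·C_R^2.
= (2.67×7.230^2) / (3.96) = 139.6/3.960 = 35.2.
Since the desired path is higher order in R, keeping C_R high (PFR or concentrated feed) favours S.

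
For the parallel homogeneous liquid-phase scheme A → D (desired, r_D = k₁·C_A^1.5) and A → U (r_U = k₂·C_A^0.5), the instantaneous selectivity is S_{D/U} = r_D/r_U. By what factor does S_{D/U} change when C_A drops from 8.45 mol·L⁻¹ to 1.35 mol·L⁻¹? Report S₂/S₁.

0.160

S_{D/U} = (k₁/k₂)·C_A, so S₂/S₁ = (C_{A,2}/C_{A,1}).
= 1.35/8.45 = 0.160.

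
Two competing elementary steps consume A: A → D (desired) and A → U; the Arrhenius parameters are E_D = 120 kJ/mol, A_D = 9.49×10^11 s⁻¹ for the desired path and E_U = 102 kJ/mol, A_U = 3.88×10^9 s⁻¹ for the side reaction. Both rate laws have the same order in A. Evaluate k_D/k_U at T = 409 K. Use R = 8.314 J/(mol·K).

With equal orders, S_{D/U} = k_D/k_U = (A_D/A_U)·exp[(E_U−E_D)/(RT)].
(E_U−E_D)/(RT) = (102−120)×10³/(8.314×409) = -18000/3400 = -5.293.
k_D/k_U = (9.49×10^11/3.88×10^9)·exp(-5.293) = 244.6 × 0.005024 = 1.23.
Since E_D > E_U, raising the temperature improves selectivity toward D.

1.23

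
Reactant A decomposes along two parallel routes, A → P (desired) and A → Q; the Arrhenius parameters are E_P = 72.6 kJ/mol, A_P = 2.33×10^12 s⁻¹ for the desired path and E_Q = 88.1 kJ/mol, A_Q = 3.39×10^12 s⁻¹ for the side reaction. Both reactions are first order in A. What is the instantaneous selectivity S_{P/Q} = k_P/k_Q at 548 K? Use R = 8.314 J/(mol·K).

With equal orders, S_{P/Q} = k_P/k_Q = (A_P/A_Q)·exp[(E_Q−E_P)/(RT)].
(E_Q−E_P)/(RT) = (88.1−72.6)×10³/(8.314×548) = 15500/4556 = 3.402.
k_P/k_Q = (2.33×10^12/3.39×10^12)·exp(3.402) = 0.6873 × 30.03 = 20.6.

20.6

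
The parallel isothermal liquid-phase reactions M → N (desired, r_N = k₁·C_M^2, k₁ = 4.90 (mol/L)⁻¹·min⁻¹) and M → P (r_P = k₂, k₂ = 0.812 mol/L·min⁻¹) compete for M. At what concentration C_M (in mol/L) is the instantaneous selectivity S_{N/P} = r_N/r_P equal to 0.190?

S_{N/P} = (k₁/k₂)·C_M^2 ⇒ C_M = (S·k₂/k₁)^(0.5).
= (0.190×0.812/4.90)^(0.5) = (0.03149)^(0.5) = 0.177 mol/L.

0.177 mol/L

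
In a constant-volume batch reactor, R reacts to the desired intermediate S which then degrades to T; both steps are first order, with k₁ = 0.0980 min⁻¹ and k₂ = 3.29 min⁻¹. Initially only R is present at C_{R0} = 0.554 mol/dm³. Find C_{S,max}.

0.0148 mol/dm³

For a first-order series the maximum intermediate yield is C_{S,max}/C_{R0} = (k₁/k₂)^[k₂/(k₂−k₁)].
= (0.0980/3.29)^(3.29/(3.29−0.0980)) = (0.02979)^(1.031) = 0.02674.
C_{S,max} = 0.02674×0.554 = 0.0148 mol/dm³.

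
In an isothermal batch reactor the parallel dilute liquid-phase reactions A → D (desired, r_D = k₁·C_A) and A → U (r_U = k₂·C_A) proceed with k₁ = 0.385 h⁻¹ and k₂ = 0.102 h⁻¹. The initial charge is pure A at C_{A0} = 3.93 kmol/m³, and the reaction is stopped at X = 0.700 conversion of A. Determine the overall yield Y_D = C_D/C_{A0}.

0.553

C_A = C_{A0}(1−X) = 1.179 kmol/m³.
Both paths are first order in A, so the instantaneous fraction to D is constant: dC_D/d(−C_A) = k₁/(k₁+k₂) = 0.7906.
C_D = 0.7906·(C_{A0}−C_A) = 0.7906×2.751 = 2.17 kmol/m³.
Y_D = C_D/C_{A0} = 2.175/3.93 = 0.553.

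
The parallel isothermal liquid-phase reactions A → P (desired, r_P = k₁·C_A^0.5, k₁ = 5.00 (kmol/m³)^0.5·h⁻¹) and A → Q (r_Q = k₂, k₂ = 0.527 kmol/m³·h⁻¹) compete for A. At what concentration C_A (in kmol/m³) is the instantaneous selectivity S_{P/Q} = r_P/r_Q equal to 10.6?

1.25 kmol/m³

S_{P/Q} = (k₁/k₂)·C_A^0.5 ⇒ C_A = (S·k₂/k₁)^(2).
= (10.6×0.527/5.00)^(2) = (1.117)^(2) = 1.25 kmol/m³.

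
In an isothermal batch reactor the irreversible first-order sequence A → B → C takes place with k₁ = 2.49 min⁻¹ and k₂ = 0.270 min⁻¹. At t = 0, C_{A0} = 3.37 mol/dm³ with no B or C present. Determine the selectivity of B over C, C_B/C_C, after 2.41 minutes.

The intermediate concentration in a first-order A→B→C sequence is C_B = k₁C_{A0}(e^(−k₁t) − e^(−k₂t))/(k₂−k₁).
e^(−k₁t) = e^(−2.49×2.41) = e^(−6.001) = 0.002477; e^(−k₂t) = e^(−0.6507) = 0.5217.
C_B = 2.49×3.37/(0.270−2.49) × (0.002477−0.5217) = (-3.780)×(-0.5192) = 1.963 mol/dm³.
C_A = C_{A0}e^(−k₁t) = 0.008346 mol/dm³, so C_C = C_{A0}−C_A−C_B = 1.399 mol/dm³; C_B/C_C = 1.40.

1.40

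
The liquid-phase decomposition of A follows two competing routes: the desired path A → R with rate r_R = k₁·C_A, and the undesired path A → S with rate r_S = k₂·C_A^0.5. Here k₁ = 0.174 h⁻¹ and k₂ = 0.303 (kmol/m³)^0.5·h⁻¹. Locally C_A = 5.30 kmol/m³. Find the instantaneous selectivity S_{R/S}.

1.32

S_{R/S} = r_R/r_S = (k₁·C_A)/(k₂·C_A^0.5) = (k₁/k₂)·C_A^0.5.
= (0.174×5.300) / (0.303×5.300^0.5) = 0.9222/0.6976 = 1.32.
Since the desired path is higher order in A, keeping C_A high (PFR or concentrated feed) favours R.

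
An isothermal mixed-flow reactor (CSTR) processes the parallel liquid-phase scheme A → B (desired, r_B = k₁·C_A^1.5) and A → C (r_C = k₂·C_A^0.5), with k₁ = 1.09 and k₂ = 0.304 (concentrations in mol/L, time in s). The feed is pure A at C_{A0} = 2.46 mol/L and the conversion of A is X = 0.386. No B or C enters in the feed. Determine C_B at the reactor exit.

Exit C_A = C_{A0}(1−X) = 2.46×0.614 = 1.510 mol/L.
A CSTR operates uniformly at the exit composition, giving r_B = 2.023 and r_C = 0.3736 (each k·C_A^n at C_A = 1.510).
Fraction of consumed A going to B: r_B/(r_B+r_C) = 0.8441.
C_B = 0.8441·C_{A0}·X = 0.8441×2.46×0.386 = 0.802 mol/L.

0.802 mol/L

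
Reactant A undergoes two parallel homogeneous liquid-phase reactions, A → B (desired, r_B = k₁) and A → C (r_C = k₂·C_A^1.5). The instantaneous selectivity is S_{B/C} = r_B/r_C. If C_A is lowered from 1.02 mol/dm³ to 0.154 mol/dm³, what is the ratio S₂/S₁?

17.0

S_{B/C} = (k₁/k₂)·C_A^-1.5, so S₂/S₁ = (C_{A,2}/C_{A,1})^-1.5.
= (0.154/1.02)^(-1.5) = (0.1510)^(-1.5) = 17.0.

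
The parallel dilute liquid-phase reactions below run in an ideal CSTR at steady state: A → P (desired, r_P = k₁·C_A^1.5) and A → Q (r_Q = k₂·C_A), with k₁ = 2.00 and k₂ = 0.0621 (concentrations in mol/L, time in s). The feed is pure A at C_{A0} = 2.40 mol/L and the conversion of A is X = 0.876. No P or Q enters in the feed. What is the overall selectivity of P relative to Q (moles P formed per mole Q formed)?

Exit C_A = C_{A0}(1−X) = 2.40×0.124 = 0.2976 mol/L.
Rates in a CSTR are evaluated at the outlet concentration: r_P = 2.00×0.2976^1.5 = 0.3247, r_Q = 0.0621×0.2976 = 0.01848.
Overall selectivity = C_P/C_Q = r_Pτ/(r_Qτ) = r_P/r_Q = 17.6.

17.6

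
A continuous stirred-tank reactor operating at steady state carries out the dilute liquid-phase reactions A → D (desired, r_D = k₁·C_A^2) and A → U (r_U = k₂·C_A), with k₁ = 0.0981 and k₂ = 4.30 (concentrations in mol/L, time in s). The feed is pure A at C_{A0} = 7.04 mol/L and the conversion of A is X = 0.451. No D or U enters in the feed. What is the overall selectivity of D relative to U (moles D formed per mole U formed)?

0.0882

Exit C_A = C_{A0}(1−X) = 7.04×0.549 = 3.865 mol/L.
A CSTR operates uniformly at the exit composition, giving r_D = 1.465 and r_U = 16.62 (each k·C_A^n at C_A = 3.865).
Overall selectivity = C_D/C_U = r_Dτ/(r_Uτ) = r_D/r_U = 0.0882.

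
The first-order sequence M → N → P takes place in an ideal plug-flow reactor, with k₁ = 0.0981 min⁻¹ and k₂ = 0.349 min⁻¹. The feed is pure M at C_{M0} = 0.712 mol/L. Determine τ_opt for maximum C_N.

5.06 min

For first-order series the maximum of C_N occurs at τ_opt = ln(k₂/k₁)/(k₂−k₁).
= ln(0.349/0.0981)/(0.349−0.0981) = ln(3.558)/0.2509 = 1.269/0.2509 = 5.06 min.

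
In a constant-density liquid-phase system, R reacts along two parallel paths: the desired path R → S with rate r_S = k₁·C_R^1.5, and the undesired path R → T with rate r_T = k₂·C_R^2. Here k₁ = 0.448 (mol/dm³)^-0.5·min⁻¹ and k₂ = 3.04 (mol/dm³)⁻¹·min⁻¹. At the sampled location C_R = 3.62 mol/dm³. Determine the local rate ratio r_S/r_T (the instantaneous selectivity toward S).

S_{S/T} = r_S/r_T = (k₁·C_R^1.5)/(k₂·C_R^2) = (k₁/k₂)·C_R^-0.5.
= (0.448×3.620^1.5) / (3.04×3.620^2) = 3.086/39.84 = 0.0775.
The undesired path is higher order in R, so low C_R (CSTR or dilute feed) favours S.

0.0775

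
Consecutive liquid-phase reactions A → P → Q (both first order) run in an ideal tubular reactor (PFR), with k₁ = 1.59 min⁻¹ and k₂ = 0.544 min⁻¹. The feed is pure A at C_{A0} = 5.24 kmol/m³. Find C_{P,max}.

Evaluating C_P at τ_opt = ln(k₂/k₁)/(k₂−k₁) gives C_{P,max}/C_{A0} = (k₁/k₂)^[k₂/(k₂−k₁)].
= (1.59/0.544)^(0.544/(0.544−1.59)) = (2.923)^(-0.5201) = 0.5725.
C_{P,max} = 0.5725×5.24 = 3.00 kmol/m³.

3.00 kmol/m³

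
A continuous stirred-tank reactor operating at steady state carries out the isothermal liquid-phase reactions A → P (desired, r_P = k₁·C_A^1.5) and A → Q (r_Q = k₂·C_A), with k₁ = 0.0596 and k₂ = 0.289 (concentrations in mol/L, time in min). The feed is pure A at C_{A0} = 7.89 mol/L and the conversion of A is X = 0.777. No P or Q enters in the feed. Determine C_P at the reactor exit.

Exit C_A = C_{A0}(1−X) = 7.89×0.223 = 1.759 mol/L.
In a CSTR the entire volume is at exit conditions, so r_P = 0.0596×1.759^1.5 = 0.1391 and r_Q = 0.289×1.759 = 0.5085.
Fraction of consumed A going to P: r_P/(r_P+r_Q) = 0.2148.
C_P = 0.2148·C_{A0}·X = 0.2148×7.89×0.777 = 1.32 mol/L.

1.32 mol/L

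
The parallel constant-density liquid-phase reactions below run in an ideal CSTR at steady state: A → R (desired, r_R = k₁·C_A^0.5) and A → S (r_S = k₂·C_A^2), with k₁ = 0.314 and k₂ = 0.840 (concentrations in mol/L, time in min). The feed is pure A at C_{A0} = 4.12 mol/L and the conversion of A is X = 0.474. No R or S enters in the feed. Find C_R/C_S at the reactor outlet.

Exit C_A = C_{A0}(1−X) = 4.12×0.526 = 2.167 mol/L.
In a CSTR the entire volume is at exit conditions, so r_R = 0.314×2.167^0.5 = 0.4622 and r_S = 0.840×2.167^2 = 3.945.
Overall selectivity = C_R/C_S = r_Rτ/(r_Sτ) = r_R/r_S = 0.117.

0.117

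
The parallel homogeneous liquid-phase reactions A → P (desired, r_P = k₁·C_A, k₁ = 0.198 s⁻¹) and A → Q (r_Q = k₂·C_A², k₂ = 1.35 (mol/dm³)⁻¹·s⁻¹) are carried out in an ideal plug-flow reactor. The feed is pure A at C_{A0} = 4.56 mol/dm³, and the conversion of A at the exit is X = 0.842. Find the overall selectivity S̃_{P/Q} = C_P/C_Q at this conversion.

0.0691

C_A = C_{A0}(1−X) = 0.7205 mol/dm³.
Along a PFR/batch, dC_P/dC_A = −r_P/(r_P+r_Q) = −k₁/(k₁+k₂·C_A).
Integrating from C_{A0} to C_A: C_P = (0.198/1.35)·ln[(0.198+1.35·4.56)/(0.198+1.35·0.720)] = 0.1467·ln(6.354/1.171) = 0.2481 mol/dm³.
C_Q = (C_{A0}−C_A)−C_P = 3.591 mol/dm³; S̃_{P/Q} = 0.2481/3.591 = 0.0691.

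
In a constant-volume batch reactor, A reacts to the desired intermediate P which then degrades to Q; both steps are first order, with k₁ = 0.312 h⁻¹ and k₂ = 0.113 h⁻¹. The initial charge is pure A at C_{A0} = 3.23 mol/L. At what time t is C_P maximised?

5.10 h

Setting dC_P/dt = 0 gives t_opt = ln(k₂/k₁)/(k₂−k₁).
= ln(0.113/0.312)/(0.113−0.312) = ln(0.3622)/-0.1990 = -1.016/-0.1990 = 5.10 h.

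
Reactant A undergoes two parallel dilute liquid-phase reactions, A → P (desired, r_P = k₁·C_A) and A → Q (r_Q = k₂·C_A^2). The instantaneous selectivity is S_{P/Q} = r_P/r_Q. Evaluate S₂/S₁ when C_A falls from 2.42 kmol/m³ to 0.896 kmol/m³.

S_{P/Q} = (k₁/k₂)·C_A⁻¹, so S₂/S₁ = (C_{A,2}/C_{A,1})⁻¹.
= 2.42/0.896 = 2.70.
Selectivity toward P rises as C_A falls — low-concentration operation is favoured.

2.70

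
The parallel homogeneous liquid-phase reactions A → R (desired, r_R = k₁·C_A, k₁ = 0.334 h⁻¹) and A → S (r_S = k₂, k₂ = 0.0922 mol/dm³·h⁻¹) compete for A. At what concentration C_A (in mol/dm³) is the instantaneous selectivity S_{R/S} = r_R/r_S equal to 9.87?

2.72 mol/dm³

S_{R/S} = (k₁/k₂)·C_A ⇒ C_A = S·k₂/k₁.
= 9.87×0.0922/0.334 = 2.72 mol/dm³.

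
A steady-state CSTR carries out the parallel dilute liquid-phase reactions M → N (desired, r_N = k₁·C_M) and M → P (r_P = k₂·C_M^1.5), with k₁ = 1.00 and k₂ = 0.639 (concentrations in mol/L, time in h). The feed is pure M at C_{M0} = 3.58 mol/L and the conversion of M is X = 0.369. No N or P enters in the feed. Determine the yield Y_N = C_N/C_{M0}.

Exit C_M = C_{M0}(1−X) = 3.58×0.631 = 2.259 mol/L.
A CSTR operates uniformly at the exit composition, giving r_N = 2.259 and r_P = 2.170 (each k·C_M^n at C_M = 2.259).
Fraction of consumed M going to N: r_N/(r_N+r_P) = 0.5101.
C_N = 0.5101·C_{M0}·X = 0.5101×3.58×0.369 = 0.674 mol/L; Y_N = C_N/C_{M0} = 0.188.

0.188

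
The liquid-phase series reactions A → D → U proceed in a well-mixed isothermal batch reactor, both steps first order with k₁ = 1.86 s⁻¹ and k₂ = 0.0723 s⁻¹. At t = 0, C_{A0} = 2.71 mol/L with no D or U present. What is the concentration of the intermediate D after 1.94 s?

For first-order series with pure A initially, C_D(t) = k₁C_{A0}/(k₂−k₁)·(e^(−k₁t) − e^(−k₂t)).
e^(−k₁t) = e^(−1.86×1.94) = e^(−3.608) = 0.02710; e^(−k₂t) = e^(−0.1403) = 0.8691.
C_D = 1.86×2.71/(0.0723−1.86) × (0.02710−0.8691) = (-2.820)×(-0.8420) = 2.374 mol/L.

2.37 mol/L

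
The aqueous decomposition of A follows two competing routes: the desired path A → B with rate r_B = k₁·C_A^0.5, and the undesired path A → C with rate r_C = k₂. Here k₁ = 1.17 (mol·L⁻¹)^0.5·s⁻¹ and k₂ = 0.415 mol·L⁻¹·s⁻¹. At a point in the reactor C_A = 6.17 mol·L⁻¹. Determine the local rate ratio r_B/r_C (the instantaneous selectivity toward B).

S_{B/C} = r_B/r_C = (k₁·C_A^0.5)/(k₂) = (k₁/k₂)·C_A^0.5.
= (1.17×6.170^0.5) / (0.415) = 2.906/0.4150 = 7.00.

7.00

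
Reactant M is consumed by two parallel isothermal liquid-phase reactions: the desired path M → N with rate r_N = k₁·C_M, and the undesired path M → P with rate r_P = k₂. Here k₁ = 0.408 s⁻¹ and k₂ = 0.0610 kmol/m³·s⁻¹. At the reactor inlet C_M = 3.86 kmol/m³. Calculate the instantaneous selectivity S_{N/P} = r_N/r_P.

25.8

S_{N/P} = r_N/r_P = (k₁·C_M)/(k₂) = (k₁/k₂)·C_M.
= (0.408×3.860) / (0.0610) = 1.575/0.06100 = 25.8.
Since the desired path is higher order in M, keeping C_M high (PFR or concentrated feed) favours N.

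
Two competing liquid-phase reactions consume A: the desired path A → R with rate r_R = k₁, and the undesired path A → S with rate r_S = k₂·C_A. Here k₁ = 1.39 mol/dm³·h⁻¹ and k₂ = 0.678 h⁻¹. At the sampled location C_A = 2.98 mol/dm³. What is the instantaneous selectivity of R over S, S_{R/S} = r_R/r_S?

0.688

S_{R/S} = r_R/r_S = (k₁)/(k₂·C_A) = (k₁/k₂)·C_A⁻¹.
= (1.39) / (0.678×2.980) = 1.390/2.020 = 0.688.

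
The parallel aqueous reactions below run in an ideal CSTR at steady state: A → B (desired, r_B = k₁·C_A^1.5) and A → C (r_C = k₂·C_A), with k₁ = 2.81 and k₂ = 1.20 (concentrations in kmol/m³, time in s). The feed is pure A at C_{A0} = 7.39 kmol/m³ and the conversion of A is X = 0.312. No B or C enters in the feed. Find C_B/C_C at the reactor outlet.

Exit C_A = C_{A0}(1−X) = 7.39×0.688 = 5.084 kmol/m³.
Rates in a CSTR are evaluated at the outlet concentration: r_B = 2.81×5.084^1.5 = 32.21, r_C = 1.20×5.084 = 6.101.
Overall selectivity = C_B/C_C = r_Bτ/(r_Cτ) = r_B/r_C = 5.28.

5.28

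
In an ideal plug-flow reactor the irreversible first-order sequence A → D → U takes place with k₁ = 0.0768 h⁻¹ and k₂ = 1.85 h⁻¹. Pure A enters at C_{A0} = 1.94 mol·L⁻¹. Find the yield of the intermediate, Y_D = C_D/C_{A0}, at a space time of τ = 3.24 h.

The intermediate concentration in a first-order A→B→C sequence is C_D = k₁C_{A0}(e^(−k₁τ) − e^(−k₂τ))/(k₂−k₁).
e^(−k₁τ) = e^(−0.0768×3.24) = e^(−0.2488) = 0.7797; e^(−k₂τ) = e^(−5.994) = 0.002494.
C_D = 0.0768×1.94/(1.85−0.0768) × (0.7797−0.002494) = 0.08402×0.7772 = 0.06531 mol·L⁻¹.
Y_D = C_D/C_{A0} = 0.06531/1.94 = 0.0337.

0.0337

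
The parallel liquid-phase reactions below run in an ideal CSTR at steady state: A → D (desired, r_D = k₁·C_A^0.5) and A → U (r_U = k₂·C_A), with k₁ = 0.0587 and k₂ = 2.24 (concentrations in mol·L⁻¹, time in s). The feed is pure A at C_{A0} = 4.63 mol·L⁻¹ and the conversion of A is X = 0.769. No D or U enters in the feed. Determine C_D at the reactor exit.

0.0880 mol·L⁻¹

Exit C_A = C_{A0}(1−X) = 4.63×0.231 = 1.070 mol·L⁻¹.
Rates in a CSTR are evaluated at the outlet concentration: r_D = 0.0587×1.070^0.5 = 0.06071, r_U = 2.24×1.070 = 2.396.
Fraction of consumed A going to D: r_D/(r_D+r_U) = 0.02471.
C_D = 0.02471·C_{A0}·X = 0.02471×4.63×0.769 = 0.0880 mol·L⁻¹.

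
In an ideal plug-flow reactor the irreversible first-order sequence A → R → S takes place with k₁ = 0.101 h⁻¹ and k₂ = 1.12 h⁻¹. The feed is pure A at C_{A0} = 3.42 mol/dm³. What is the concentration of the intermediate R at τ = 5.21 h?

0.199 mol/dm³

Solving the coupled first-order balances gives C_R(τ) = [k₁/(k₂−k₁)]·C_{A0}·(e^(−k₁τ) − e^(−k₂τ)).
e^(−k₁τ) = e^(−0.101×5.21) = e^(−0.5262) = 0.5908; e^(−k₂τ) = e^(−5.835) = 0.002923.
C_R = 0.101×3.42/(1.12−0.101) × (0.5908−0.002923) = 0.3390×0.5879 = 0.1993 mol/dm³.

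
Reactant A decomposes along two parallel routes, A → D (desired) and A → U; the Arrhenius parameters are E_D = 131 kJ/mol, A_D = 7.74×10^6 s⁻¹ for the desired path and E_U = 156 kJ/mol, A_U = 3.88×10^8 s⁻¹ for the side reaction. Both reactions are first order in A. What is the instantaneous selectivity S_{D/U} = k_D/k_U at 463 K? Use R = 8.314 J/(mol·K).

Since both paths have the same order in A, the concentration cancels and S_{D/U} = k_D/k_U = (A_D/A_U)·exp[(E_U−E_D)/(RT)].
(E_U−E_D)/(RT) = (156−131)×10³/(8.314×463) = 25000/3849 = 6.495.
k_D/k_U = (7.74×10^6/3.88×10^8)·exp(6.495) = 0.01995 × 661.5 = 13.2.

13.2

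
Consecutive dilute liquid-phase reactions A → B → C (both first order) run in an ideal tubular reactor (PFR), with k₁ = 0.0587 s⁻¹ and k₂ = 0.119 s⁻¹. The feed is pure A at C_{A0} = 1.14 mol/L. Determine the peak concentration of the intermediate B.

0.283 mol/L

At the optimum, C_{B,max}/C_{A0} = (k₁/k₂)^[k₂/(k₂−k₁)].
= (0.0587/0.119)^(0.119/(0.119−0.0587)) = (0.4933)^(1.973) = 0.2479.
C_{B,max} = 0.2479×1.14 = 0.283 mol/L.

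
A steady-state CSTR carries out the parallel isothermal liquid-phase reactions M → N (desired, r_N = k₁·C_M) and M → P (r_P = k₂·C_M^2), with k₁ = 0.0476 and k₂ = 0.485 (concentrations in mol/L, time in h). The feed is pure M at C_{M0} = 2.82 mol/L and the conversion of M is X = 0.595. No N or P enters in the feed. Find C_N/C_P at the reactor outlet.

Exit C_M = C_{M0}(1−X) = 2.82×0.405 = 1.142 mol/L.
In a CSTR the entire volume is at exit conditions, so r_N = 0.0476×1.142 = 0.05436 and r_P = 0.485×1.142^2 = 0.6326.
Overall selectivity = C_N/C_P = r_Nτ/(r_Pτ) = r_N/r_P = 0.0859.

0.0859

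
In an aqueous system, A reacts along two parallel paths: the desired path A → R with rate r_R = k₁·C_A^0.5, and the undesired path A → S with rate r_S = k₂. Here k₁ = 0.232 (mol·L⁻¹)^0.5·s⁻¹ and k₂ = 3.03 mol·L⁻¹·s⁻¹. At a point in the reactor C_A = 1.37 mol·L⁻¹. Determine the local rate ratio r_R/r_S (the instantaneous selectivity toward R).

0.0896

S_{R/S} = r_R/r_S = (k₁·C_A^0.5)/(k₂) = (k₁/k₂)·C_A^0.5.
= (0.232×1.370^0.5) / (3.03) = 0.2715/3.030 = 0.0896.
Since the desired path is higher order in A, keeping C_A high (PFR or concentrated feed) favours R.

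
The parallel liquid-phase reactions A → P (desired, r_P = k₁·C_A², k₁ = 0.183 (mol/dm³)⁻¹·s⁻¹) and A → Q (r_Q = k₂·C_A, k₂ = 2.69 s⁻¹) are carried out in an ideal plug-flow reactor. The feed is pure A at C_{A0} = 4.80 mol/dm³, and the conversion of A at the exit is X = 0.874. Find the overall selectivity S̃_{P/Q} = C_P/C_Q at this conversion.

0.178

C_A = C_{A0}(1−X) = 0.6048 mol/dm³.
Along a PFR/batch, dC_Q/dC_A = −r_Q/(r_P+r_Q) = −k₂/(k₂+k₁·C_A).
Integrating from C_{A0} to C_A: C_Q = (2.69/0.183)·ln[(2.69+0.183·4.80)/(2.69+0.183·0.605)] = 14.70·ln(3.568/2.801) = 3.561 mol/dm³.
Then C_P = (C_{A0}−C_A) − C_Q = 4.195 − 3.561 = 0.6342 mol/dm³.
S̃_{P/Q} = C_P/C_Q = 0.6342/3.561 = 0.178.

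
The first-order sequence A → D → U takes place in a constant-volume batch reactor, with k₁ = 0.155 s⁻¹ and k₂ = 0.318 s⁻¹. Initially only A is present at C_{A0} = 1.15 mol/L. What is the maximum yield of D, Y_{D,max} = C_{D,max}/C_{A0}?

0.246

At the optimum, C_{D,max}/C_{A0} = (k₁/k₂)^[k₂/(k₂−k₁)].
= (0.155/0.318)^(0.318/(0.318−0.155)) = (0.4874)^(1.951) = 0.2461.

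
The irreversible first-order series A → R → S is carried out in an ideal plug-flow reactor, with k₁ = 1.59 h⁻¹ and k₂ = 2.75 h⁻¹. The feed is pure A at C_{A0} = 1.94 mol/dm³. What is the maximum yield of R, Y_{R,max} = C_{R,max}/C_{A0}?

At the optimum, C_{R,max}/C_{A0} = (k₁/k₂)^[k₂/(k₂−k₁)].
= (1.59/2.75)^(2.75/(2.75−1.59)) = (0.5782)^(2.371) = 0.2729.

0.273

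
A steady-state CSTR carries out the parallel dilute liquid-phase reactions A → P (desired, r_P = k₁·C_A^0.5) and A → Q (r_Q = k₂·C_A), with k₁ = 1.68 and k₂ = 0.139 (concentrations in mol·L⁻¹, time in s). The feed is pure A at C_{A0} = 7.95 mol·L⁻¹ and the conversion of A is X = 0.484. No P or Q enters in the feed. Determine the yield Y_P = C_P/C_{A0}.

0.415

Exit C_A = C_{A0}(1−X) = 7.95×0.516 = 4.102 mol·L⁻¹.
Rates in a CSTR are evaluated at the outlet concentration: r_P = 1.68×4.102^0.5 = 3.403, r_Q = 0.139×4.102 = 0.5702.
Fraction of consumed A going to P: r_P/(r_P+r_Q) = 0.8565.
C_P = 0.8565·C_{A0}·X = 0.8565×7.95×0.484 = 3.30 mol·L⁻¹; Y_P = C_P/C_{A0} = 0.415.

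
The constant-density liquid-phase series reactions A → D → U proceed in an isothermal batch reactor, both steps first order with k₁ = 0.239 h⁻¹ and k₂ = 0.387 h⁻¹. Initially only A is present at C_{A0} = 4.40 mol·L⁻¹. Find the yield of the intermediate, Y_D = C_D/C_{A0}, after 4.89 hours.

0.258

For first-order series with pure A initially, C_D(t) = k₁C_{A0}/(k₂−k₁)·(e^(−k₁t) − e^(−k₂t)).
e^(−k₁t) = e^(−0.239×4.89) = e^(−1.169) = 0.3108; e^(−k₂t) = e^(−1.892) = 0.1507.
C_D = 0.239×4.40/(0.387−0.239) × (0.3108−0.1507) = 7.105×0.1601 = 1.137 mol·L⁻¹.
Y_D = C_D/C_{A0} = 1.137/4.40 = 0.258.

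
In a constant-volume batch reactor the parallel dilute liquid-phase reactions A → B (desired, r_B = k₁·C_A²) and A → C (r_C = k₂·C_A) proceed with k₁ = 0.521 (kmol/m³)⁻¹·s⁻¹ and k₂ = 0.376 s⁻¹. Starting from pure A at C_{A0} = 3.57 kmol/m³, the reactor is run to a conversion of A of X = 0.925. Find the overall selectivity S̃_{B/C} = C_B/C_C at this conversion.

2.12

C_A = C_{A0}(1−X) = 0.2677 kmol/m³.
Along a PFR/batch, dC_C/dC_A = −r_C/(r_B+r_C) = −k₂/(k₂+k₁·C_A).
Integrating from C_{A0} to C_A: C_C = (0.376/0.521)·ln[(0.376+0.521·3.57)/(0.376+0.521·0.268)] = 0.7217·ln(2.236/0.5155) = 1.059 kmol/m³.
Then C_B = (C_{A0}−C_A) − C_C = 3.302 − 1.059 = 2.243 kmol/m³.
S̃_{B/C} = C_B/C_C = 2.243/1.059 = 2.12.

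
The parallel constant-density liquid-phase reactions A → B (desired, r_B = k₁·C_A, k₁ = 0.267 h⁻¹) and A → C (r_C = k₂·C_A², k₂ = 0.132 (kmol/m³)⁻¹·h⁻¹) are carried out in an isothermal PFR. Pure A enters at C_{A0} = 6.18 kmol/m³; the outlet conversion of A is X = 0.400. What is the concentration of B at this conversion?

0.725 kmol/m³

C_A = C_{A0}(1−X) = 3.708 kmol/m³.
Along a PFR/batch, dC_B/dC_A = −r_B/(r_B+r_C) = −k₁/(k₁+k₂·C_A).
Integrating from C_{A0} to C_A: C_B = (0.267/0.132)·ln[(0.267+0.132·6.18)/(0.267+0.132·3.71)] = 2.023·ln(1.083/0.7565) = 0.7254 kmol/m³.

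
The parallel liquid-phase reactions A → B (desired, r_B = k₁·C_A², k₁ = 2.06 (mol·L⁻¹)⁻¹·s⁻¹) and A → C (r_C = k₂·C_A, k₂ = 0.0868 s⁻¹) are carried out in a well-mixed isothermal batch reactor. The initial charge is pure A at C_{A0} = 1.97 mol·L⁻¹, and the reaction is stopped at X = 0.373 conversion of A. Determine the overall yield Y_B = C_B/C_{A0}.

0.363

C_A = C_{A0}(1−X) = 1.235 mol·L⁻¹.
Along a PFR/batch, dC_C/dC_A = −r_C/(r_B+r_C) = −k₂/(k₂+k₁·C_A).
Integrating from C_{A0} to C_A: C_C = (0.0868/2.06)·ln[(0.0868+2.06·1.97)/(0.0868+2.06·1.24)] = 0.04214·ln(4.145/2.631) = 0.01915 mol·L⁻¹.
Then C_B = (C_{A0}−C_A) − C_C = 0.7348 − 0.01915 = 0.7157 mol·L⁻¹.
Y_B = C_B/C_{A0} = 0.7157/1.97 = 0.363.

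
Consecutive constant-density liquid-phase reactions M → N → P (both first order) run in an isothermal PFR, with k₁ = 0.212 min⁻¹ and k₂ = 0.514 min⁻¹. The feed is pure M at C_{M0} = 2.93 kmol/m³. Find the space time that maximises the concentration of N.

Setting dC_N/dτ = 0 gives τ_opt = ln(k₂/k₁)/(k₂−k₁).
= ln(0.514/0.212)/(0.514−0.212) = ln(2.425)/0.3020 = 0.8856/0.3020 = 2.93 min.

2.93 min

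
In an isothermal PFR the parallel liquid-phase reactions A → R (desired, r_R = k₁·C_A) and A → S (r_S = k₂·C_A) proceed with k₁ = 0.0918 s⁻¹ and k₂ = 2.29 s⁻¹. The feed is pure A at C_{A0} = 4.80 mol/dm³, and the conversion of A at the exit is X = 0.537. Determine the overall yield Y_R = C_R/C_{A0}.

0.0207

C_A = C_{A0}(1−X) = 2.222 mol/dm³.
Both paths are first order in A, so the instantaneous fraction to R is constant: dC_R/d(−C_A) = k₁/(k₁+k₂) = 0.03854.
C_R = 0.03854·(C_{A0}−C_A) = 0.03854×2.578 = 0.0993 mol/dm³.
Y_R = C_R/C_{A0} = 0.09935/4.80 = 0.0207.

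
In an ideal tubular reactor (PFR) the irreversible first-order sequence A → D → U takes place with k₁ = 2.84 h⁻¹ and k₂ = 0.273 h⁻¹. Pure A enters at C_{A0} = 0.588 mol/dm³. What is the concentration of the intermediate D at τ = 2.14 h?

Solving the coupled first-order balances gives C_D(τ) = [k₁/(k₂−k₁)]·C_{A0}·(e^(−k₁τ) − e^(−k₂τ)).
e^(−k₁τ) = e^(−2.84×2.14) = e^(−6.078) = 0.002294; e^(−k₂τ) = e^(−0.5842) = 0.5575.
C_D = 2.84×0.588/(0.273−2.84) × (0.002294−0.5575) = (-0.6505)×(-0.5552) = 0.3612 mol/dm³.

0.361 mol/dm³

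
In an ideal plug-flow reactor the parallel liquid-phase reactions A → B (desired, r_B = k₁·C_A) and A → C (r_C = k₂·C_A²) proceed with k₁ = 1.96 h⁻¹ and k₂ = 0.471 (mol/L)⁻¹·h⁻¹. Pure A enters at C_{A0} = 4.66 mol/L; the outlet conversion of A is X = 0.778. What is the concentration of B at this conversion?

C_A = C_{A0}(1−X) = 1.035 mol/L.
Along a PFR/batch, dC_B/dC_A = −r_B/(r_B+r_C) = −k₁/(k₁+k₂·C_A).
Integrating from C_{A0} to C_A: C_B = (1.96/0.471)·ln[(1.96+0.471·4.66)/(1.96+0.471·1.03)] = 4.161·ln(4.155/2.447) = 2.203 mol/L.

2.20 mol/L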